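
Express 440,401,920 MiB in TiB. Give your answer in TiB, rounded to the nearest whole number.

420 TiB

440,401,920 MiB = 440,401,920 × 2^20 bytes = 461,794,883,665,920 bytes
1 TiB = 2^40 bytes = 1,099,511,627,776 bytes
461,794,883,665,920 / 1,099,511,627,776 = 420 TiB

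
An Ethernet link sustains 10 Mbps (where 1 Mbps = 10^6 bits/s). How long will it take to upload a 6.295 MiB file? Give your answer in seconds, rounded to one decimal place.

5.3 seconds

6.295 MiB = 6,600,785.92 bytes = 52,806,287.36 bits
10 Mbps = 10,000,000 bits/s
time = 52,806,287.36 / 10,000,000 = 5.3 s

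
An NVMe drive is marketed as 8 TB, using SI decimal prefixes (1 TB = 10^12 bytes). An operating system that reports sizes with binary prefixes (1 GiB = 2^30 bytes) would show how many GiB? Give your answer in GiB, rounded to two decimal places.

8 TB = 8 × 10^12 bytes = 8,000,000,000,000 bytes
1 GiB = 2^30 bytes = 1,073,741,824 bytes
8,000,000,000,000 / 1,073,741,824 = 7,450.58 GiB

7,450.58 GiB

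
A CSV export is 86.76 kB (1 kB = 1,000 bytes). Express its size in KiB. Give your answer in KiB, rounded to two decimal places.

84.73 KiB

86.76 kB = 86.76 × 10^3 bytes = 86,760 bytes
1 KiB = 2^10 bytes = 1,024 bytes
86,760 / 1,024 = 84.73 KiB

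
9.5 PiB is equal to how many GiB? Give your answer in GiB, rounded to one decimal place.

9.5 PiB = 9.5 × 2^50 bytes = 10,696,049,115,004,928 bytes
1 GiB = 1,073,741,824 bytes
10,696,049,115,004,928 / 1,073,741,824 = 9,961,472.0 GiB

9,961,472.0 GiB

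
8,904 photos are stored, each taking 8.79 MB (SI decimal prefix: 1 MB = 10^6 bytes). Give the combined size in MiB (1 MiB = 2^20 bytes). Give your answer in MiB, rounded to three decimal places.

Total = 8,904 × 8.79 MB = 78266.16 MB
= 78266.16 × 1,000,000 bytes = 78,266,160,000 bytes
1 MiB = 1,048,576 bytes
78,266,160,000 / 1,048,576 = 74,640.427 MiB

74,640.427 MiB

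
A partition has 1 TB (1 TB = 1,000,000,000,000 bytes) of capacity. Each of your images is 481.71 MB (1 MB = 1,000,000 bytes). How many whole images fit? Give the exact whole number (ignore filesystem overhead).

2,075

Capacity: 1 TB = 1,000,000,000,000 bytes
Per item: 481.71 MB = 481,710,000 bytes
⌊1,000,000,000,000 / 481,710,000⌋ = 2,075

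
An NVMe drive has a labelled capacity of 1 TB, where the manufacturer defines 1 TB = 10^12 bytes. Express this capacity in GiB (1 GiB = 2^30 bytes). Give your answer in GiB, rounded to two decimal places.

931.32 GiB

1 TB = 1 × 10^12 bytes = 1,000,000,000,000 bytes
1 GiB = 1,073,741,824 bytes
1,000,000,000,000 / 1,073,741,824 = 931.32 GiB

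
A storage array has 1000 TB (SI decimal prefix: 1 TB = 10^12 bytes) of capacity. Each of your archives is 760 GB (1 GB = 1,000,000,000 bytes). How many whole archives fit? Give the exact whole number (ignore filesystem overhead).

Capacity: 1000 TB = 1,000,000,000,000,000 bytes
Per item: 760 GB = 760,000,000,000 bytes
⌊1,000,000,000,000,000 / 760,000,000,000⌋ = 1,315

1,315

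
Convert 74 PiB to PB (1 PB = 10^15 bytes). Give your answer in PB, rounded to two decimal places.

83.32 PB

74 PiB = 74 × 2^50 bytes = 83,316,593,106,354,176 bytes
1 PB = 1,000,000,000,000,000 bytes
83,316,593,106,354,176 / 1,000,000,000,000,000 = 83.32 PB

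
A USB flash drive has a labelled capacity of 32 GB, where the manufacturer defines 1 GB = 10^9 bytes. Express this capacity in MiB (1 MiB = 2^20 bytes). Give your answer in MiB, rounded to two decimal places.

32 GB = 32 × 10^9 bytes = 32,000,000,000 bytes
1 MiB = 1,048,576 bytes
32,000,000,000 / 1,048,576 = 30,517.58 MiB

30,517.58 MiB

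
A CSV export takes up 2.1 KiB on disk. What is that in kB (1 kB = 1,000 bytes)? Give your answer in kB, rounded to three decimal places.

2.1 KiB = 2.1 × 2^10 bytes = 2,150.4 bytes
1 kB = 10^3 bytes = 1,000 bytes
2,150.4 / 1,000 = 2.150 kB

2.150 kB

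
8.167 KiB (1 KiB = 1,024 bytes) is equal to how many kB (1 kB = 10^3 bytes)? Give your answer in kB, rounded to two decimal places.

8.36 kB

8.167 KiB = 8.167 × 2^10 bytes = 8,363.008 bytes
1 kB = 10^3 bytes = 1,000 bytes
8,363.008 / 1,000 = 8.36 kB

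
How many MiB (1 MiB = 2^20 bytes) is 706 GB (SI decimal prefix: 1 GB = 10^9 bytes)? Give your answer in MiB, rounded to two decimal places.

673,294.07 MiB

706 GB = 706 × 10^9 bytes = 706,000,000,000 bytes
1 MiB = 1,048,576 bytes
706,000,000,000 / 1,048,576 = 673,294.07 MiB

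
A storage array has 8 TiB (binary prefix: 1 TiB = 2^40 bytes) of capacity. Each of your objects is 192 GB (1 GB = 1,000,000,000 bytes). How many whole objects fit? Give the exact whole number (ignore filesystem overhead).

Capacity: 8 TiB = 8,796,093,022,208 bytes
Per item: 192 GB = 192,000,000,000 bytes
⌊8,796,093,022,208 / 192,000,000,000⌋ = 45

45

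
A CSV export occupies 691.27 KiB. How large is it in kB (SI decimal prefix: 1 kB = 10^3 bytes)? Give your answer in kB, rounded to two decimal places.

691.27 KiB × 1,024 bytes/KiB = 707,860.48 bytes
1 kB = 10^3 bytes = 1,000 bytes
707,860.48 / 1,000 = 707.86 kB

707.86 kB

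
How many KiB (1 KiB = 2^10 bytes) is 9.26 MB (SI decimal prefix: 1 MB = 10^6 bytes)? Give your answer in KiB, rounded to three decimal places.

9,042.969 KiB

9.26 MB = 9.26 × 10^6 bytes = 9,260,000 bytes
1 KiB = 2^10 bytes = 1,024 bytes
9,260,000 / 1,024 = 9,042.969 KiB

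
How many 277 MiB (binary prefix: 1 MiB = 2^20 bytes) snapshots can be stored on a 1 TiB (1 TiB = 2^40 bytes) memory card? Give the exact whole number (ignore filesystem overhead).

Capacity: 1 TiB = 1,099,511,627,776 bytes
Per item: 277 MiB = 290,455,552 bytes
⌊1,099,511,627,776 / 290,455,552⌋ = 3,785

3,785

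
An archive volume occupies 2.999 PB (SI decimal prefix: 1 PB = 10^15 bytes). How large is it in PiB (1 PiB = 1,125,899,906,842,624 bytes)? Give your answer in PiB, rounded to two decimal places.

2.999 PB × 1,000,000,000,000,000 bytes/PB = 2,999,000,000,000,000 bytes
1 PiB = 1,125,899,906,842,624 bytes
2,999,000,000,000,000 / 1,125,899,906,842,624 = 2.66 PiB

2.66 PiB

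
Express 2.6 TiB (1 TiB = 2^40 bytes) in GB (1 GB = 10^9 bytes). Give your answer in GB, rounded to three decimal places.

2.6 TiB × 1,099,511,627,776 bytes/TiB = 2,858,730,232,217.6 bytes
1 GB = 10^9 bytes = 1,000,000,000 bytes
2,858,730,232,217.6 / 1,000,000,000 = 2,858.730 GB

2,858.730 GB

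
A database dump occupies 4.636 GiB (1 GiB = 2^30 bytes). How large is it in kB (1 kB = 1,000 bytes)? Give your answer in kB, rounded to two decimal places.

4,977,867.10 kB

4.636 GiB = 4.636 × 2^30 bytes = 4,977,867,096.064 bytes
1 kB = 1,000 bytes
4,977,867,096.064 / 1,000 = 4,977,867.10 kB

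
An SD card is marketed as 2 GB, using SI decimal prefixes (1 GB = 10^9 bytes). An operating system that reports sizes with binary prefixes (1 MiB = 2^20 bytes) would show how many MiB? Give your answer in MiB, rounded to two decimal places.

2 GB × 1,000,000,000 bytes/GB = 2,000,000,000 bytes
1 MiB = 1,048,576 bytes
2,000,000,000 / 1,048,576 = 1,907.35 MiB

1,907.35 MiB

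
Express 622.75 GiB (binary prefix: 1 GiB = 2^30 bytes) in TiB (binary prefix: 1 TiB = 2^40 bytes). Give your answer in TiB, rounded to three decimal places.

0.608 TiB

622.75 GiB = 622.75 × 2^30 bytes = 668,672,720,896 bytes
1 TiB = 1,099,511,627,776 bytes
668,672,720,896 / 1,099,511,627,776 = 0.608 TiB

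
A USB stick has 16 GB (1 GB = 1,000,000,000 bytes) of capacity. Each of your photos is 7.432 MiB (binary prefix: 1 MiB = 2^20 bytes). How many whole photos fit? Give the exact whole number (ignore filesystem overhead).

2,053

Capacity: 16 GB = 16,000,000,000 bytes
Per item: 7.432 MiB = 7,793,016.832 bytes
⌊16,000,000,000 / 7,793,016.832⌋ = 2,053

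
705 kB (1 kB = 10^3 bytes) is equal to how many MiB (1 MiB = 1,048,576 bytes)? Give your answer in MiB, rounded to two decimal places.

0.67 MiB

705 kB = 705 × 10^3 bytes = 705,000 bytes
1 MiB = 2^20 bytes = 1,048,576 bytes
705,000 / 1,048,576 = 0.67 MiB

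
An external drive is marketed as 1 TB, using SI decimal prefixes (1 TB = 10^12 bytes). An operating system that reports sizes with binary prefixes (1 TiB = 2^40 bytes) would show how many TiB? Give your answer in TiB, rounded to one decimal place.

0.9 TiB

1 TB × 1,000,000,000,000 bytes/TB = 1,000,000,000,000 bytes
1 TiB = 2^40 bytes = 1,099,511,627,776 bytes
1,000,000,000,000 / 1,099,511,627,776 = 0.9 TiB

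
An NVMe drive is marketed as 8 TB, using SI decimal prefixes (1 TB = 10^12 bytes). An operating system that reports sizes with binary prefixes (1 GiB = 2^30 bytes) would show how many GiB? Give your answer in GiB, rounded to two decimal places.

7,450.58 GiB

8 TB = 8 × 10^12 bytes = 8,000,000,000,000 bytes
1 GiB = 1,073,741,824 bytes
8,000,000,000,000 / 1,073,741,824 = 7,450.58 GiB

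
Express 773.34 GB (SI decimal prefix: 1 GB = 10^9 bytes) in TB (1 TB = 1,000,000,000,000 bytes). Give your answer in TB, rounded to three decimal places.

773.34 GB = 773.34 × 10^9 bytes = 773,340,000,000 bytes
1 TB = 1,000,000,000,000 bytes
773,340,000,000 / 1,000,000,000,000 = 0.773 TB

0.773 TB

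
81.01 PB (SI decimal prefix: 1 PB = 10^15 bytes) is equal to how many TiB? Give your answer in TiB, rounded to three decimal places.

81.01 PB × 1,000,000,000,000,000 bytes/PB = 81,010,000,000,000,000 bytes
1 TiB = 1,099,511,627,776 bytes
81,010,000,000,000,000 / 1,099,511,627,776 = 73,678.166 TiB

73,678.166 TiB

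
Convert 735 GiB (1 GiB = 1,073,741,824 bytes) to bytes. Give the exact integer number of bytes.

735 × 1,073,741,824 = 789,200,240,640 bytes

789,200,240,640 bytes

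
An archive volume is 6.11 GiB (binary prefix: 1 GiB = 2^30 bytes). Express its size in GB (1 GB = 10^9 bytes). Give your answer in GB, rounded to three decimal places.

6.561 GB

6.11 GiB = 6.11 × 2^30 bytes = 6,560,562,544.64 bytes
1 GB = 1,000,000,000 bytes
6,560,562,544.64 / 1,000,000,000 = 6.561 GB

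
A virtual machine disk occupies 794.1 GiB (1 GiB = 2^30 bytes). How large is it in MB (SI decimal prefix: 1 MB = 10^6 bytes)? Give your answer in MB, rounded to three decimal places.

794.1 GiB = 794.1 × 2^30 bytes = 852,658,382,438.4 bytes
1 MB = 1,000,000 bytes
852,658,382,438.4 / 1,000,000 = 852,658.382 MB

852,658.382 MB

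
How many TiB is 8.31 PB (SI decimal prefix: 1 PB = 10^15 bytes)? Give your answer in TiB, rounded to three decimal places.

8.31 PB × 1,000,000,000,000,000 bytes/PB = 8,310,000,000,000,000 bytes
1 TiB = 2^40 bytes = 1,099,511,627,776 bytes
8,310,000,000,000,000 / 1,099,511,627,776 = 7,557.901 TiB

7,557.901 TiB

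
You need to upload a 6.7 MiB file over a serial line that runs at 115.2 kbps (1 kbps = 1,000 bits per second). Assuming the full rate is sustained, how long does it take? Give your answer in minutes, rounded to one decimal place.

6.7 MiB = 7,025,459.2 bytes = 56,203,673.6 bits
115.2 kbps = 115,200 bits/s
time = 56,203,673.6 / 115,200 = 487.88 s
487.88 s / 60 = 8.1 minutes

8.1 minutes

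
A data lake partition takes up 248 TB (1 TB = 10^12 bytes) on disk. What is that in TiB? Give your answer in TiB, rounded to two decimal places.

248 TB = 248 × 10^12 bytes = 248,000,000,000,000 bytes
1 TiB = 2^40 bytes = 1,099,511,627,776 bytes
248,000,000,000,000 / 1,099,511,627,776 = 225.55 TiB

225.55 TiB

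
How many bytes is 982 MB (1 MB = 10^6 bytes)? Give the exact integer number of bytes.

982,000,000 bytes

982 × 1,000,000 = 982,000,000 bytes  (1 MB = 10^6 bytes)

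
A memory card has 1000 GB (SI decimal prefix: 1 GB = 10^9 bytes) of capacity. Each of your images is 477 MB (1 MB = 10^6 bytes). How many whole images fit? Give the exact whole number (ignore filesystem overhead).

Capacity: 1000 GB = 1,000,000,000,000 bytes
Per item: 477 MB = 477,000,000 bytes
⌊1,000,000,000,000 / 477,000,000⌋ = 2,096

2,096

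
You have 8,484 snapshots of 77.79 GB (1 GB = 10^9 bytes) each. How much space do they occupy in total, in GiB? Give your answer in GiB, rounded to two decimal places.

Total = 8,484 × 77.79 GB = 659970.36 GB
= 659970.36 × 1,000,000,000 bytes = 659,970,360,000,000 bytes
1 GiB = 1,073,741,824 bytes
659,970,360,000,000 / 1,073,741,824 = 614,645.29 GiB

614,645.29 GiB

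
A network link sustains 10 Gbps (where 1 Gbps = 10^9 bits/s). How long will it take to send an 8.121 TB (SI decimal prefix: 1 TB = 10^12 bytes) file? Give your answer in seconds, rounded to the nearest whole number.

8.121 TB = 8,121,000,000,000 bytes = 64,968,000,000,000 bits
10 Gbps = 10,000,000,000 bits/s
time = 64,968,000,000,000 / 10,000,000,000 = 6,497 s

6,497 seconds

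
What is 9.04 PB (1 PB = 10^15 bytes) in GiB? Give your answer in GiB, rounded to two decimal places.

8,419,156.07 GiB

9.04 PB × 1,000,000,000,000,000 bytes/PB = 9,040,000,000,000,000 bytes
1 GiB = 2^30 bytes = 1,073,741,824 bytes
9,040,000,000,000,000 / 1,073,741,824 = 8,419,156.07 GiB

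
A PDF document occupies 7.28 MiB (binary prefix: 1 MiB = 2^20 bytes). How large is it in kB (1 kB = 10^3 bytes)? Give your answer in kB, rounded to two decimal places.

7.28 MiB × 1,048,576 bytes/MiB = 7,633,633.28 bytes
1 kB = 1,000 bytes
7,633,633.28 / 1,000 = 7,633.63 kB

7,633.63 kB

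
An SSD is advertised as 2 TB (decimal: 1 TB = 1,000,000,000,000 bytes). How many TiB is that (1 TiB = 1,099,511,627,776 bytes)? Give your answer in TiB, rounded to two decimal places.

2 TB = 2 × 10^12 bytes = 2,000,000,000,000 bytes
1 TiB = 1,099,511,627,776 bytes
2,000,000,000,000 / 1,099,511,627,776 = 1.82 TiB

1.82 TiB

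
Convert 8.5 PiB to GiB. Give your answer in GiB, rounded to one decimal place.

8,912,896.0 GiB

8.5 PiB = 8.5 × 2^50 bytes = 9,570,149,208,162,304 bytes
1 GiB = 2^30 bytes = 1,073,741,824 bytes
9,570,149,208,162,304 / 1,073,741,824 = 8,912,896.0 GiB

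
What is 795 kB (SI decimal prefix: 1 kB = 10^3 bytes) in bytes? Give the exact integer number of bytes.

795,000 bytes

795 × 1,000 = 795,000 bytes  (1 kB = 10^3 bytes)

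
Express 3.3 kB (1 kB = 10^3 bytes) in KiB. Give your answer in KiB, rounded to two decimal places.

3.3 kB = 3.3 × 10^3 bytes = 3,300 bytes
1 KiB = 2^10 bytes = 1,024 bytes
3,300 / 1,024 = 3.22 KiB

3.22 KiB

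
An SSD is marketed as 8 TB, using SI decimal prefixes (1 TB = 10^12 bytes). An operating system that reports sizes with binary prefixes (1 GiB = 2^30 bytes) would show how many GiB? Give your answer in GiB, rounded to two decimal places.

8 TB = 8 × 10^12 bytes = 8,000,000,000,000 bytes
1 GiB = 1,073,741,824 bytes
8,000,000,000,000 / 1,073,741,824 = 7,450.58 GiB

7,450.58 GiB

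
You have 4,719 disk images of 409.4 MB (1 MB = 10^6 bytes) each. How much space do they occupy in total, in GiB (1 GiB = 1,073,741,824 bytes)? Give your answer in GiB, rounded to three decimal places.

Total = 4,719 × 409.4 MB = 1931958.6 MB
= 1931958.6 × 1,000,000 bytes = 1,931,958,600,000 bytes
1 GiB = 1,073,741,824 bytes
1,931,958,600,000 / 1,073,741,824 = 1,799.277 GiB

1,799.277 GiB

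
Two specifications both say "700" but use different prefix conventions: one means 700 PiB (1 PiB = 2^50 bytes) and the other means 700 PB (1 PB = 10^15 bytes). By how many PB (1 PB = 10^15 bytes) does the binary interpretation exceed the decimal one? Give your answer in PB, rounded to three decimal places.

700 PiB = 700 × 1,125,899,906,842,624 = 788,129,934,789,836,800 bytes
700 PB = 700 × 1,000,000,000,000,000 = 700,000,000,000,000,000 bytes
difference = 88,129,934,789,836,800 bytes
88,129,934,789,836,800 / 1,000,000,000,000,000 = 88.130 PB

88.130 PB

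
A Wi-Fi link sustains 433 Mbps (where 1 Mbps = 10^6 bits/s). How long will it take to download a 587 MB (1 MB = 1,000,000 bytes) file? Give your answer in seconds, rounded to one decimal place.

587 MB = 587,000,000 bytes = 4,696,000,000 bits
433 Mbps = 433,000,000 bits/s
time = 4,696,000,000 / 433,000,000 = 10.8 s

10.8 seconds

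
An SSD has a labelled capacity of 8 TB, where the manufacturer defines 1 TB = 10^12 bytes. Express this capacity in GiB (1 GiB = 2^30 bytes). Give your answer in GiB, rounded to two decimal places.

7,450.58 GiB

8 TB = 8 × 10^12 bytes = 8,000,000,000,000 bytes
1 GiB = 1,073,741,824 bytes
8,000,000,000,000 / 1,073,741,824 = 7,450.58 GiB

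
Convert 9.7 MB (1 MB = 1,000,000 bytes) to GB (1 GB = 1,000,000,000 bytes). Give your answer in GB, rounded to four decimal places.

0.0097 GB

9.7 MB = 9.7 × 10^6 bytes = 9,700,000 bytes
1 GB = 1,000,000,000 bytes
9,700,000 / 1,000,000,000 = 0.0097 GB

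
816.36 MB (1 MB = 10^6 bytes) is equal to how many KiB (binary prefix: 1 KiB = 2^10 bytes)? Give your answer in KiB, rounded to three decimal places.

797,226.563 KiB

816.36 MB = 816.36 × 10^6 bytes = 816,360,000 bytes
1 KiB = 2^10 bytes = 1,024 bytes
816,360,000 / 1,024 = 797,226.563 KiB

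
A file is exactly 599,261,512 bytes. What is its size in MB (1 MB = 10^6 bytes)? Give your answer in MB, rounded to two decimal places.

599,261,512 bytes given.
1 MB = 10^6 bytes = 1,000,000 bytes
599,261,512 / 1,000,000 = 599.26 MB

599.26 MB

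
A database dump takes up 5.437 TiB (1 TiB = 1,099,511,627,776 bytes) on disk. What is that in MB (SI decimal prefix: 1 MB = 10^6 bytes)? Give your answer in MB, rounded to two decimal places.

5.437 TiB = 5.437 × 2^40 bytes = 5,978,044,720,218.112 bytes
1 MB = 10^6 bytes = 1,000,000 bytes
5,978,044,720,218.112 / 1,000,000 = 5,978,044.72 MB

5,978,044.72 MB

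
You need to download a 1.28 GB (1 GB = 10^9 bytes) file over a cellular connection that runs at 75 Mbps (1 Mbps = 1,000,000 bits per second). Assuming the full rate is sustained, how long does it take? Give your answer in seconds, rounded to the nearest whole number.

1.28 GB = 1,280,000,000 bytes = 10,240,000,000 bits
75 Mbps = 75,000,000 bits/s
time = 10,240,000,000 / 75,000,000 = 137 s

137 seconds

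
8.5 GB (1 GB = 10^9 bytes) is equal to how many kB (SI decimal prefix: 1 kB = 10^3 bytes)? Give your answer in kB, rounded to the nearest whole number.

8.5 GB = 8.5 × 10^9 bytes = 8,500,000,000 bytes
1 kB = 10^3 bytes = 1,000 bytes
8,500,000,000 / 1,000 = 8,500,000 kB

8,500,000 kB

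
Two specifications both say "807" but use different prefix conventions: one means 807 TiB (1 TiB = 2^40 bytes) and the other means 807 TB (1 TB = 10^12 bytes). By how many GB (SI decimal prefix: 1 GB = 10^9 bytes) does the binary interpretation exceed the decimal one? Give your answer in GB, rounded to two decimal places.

807 TiB = 807 × 1,099,511,627,776 = 887,305,883,615,232 bytes
807 TB = 807 × 1,000,000,000,000 = 807,000,000,000,000 bytes
difference = 80,305,883,615,232 bytes
80,305,883,615,232 / 1,000,000,000 = 80,305.88 GB

80,305.88 GB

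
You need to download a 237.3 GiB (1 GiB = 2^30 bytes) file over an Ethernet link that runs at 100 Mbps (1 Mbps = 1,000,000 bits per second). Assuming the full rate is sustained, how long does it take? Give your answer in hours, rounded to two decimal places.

237.3 GiB = 254,798,934,835.2 bytes = 2,038,391,478,681.6 bits
100 Mbps = 100,000,000 bits/s
time = 2,038,391,478,681.6 / 100,000,000 = 20,383.9148 s
20,383.9148 s / 3600 = 5.66 hours

5.66 hours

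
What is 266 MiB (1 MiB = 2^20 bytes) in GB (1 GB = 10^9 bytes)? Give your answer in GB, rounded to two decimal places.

0.28 GB

266 MiB = 266 × 2^20 bytes = 278,921,216 bytes
1 GB = 1,000,000,000 bytes
278,921,216 / 1,000,000,000 = 0.28 GB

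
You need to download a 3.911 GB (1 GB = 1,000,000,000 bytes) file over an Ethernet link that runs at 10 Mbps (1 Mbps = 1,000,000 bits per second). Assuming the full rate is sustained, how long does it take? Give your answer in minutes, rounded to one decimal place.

3.911 GB = 3,911,000,000 bytes = 31,288,000,000 bits
10 Mbps = 10,000,000 bits/s
time = 31,288,000,000 / 10,000,000 = 3,128.80 s
3,128.80 s / 60 = 52.1 minutes

52.1 minutes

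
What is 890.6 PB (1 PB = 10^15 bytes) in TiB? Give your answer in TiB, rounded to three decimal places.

890.6 PB = 890.6 × 10^15 bytes = 890,600,000,000,000,000 bytes
1 TiB = 1,099,511,627,776 bytes
890,600,000,000,000,000 / 1,099,511,627,776 = 809,995.981 TiB

809,995.981 TiB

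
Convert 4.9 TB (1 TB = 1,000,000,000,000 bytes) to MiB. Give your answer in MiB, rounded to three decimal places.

4,673,004.150 MiB

4.9 TB = 4.9 × 10^12 bytes = 4,900,000,000,000 bytes
1 MiB = 1,048,576 bytes
4,900,000,000,000 / 1,048,576 = 4,673,004.150 MiB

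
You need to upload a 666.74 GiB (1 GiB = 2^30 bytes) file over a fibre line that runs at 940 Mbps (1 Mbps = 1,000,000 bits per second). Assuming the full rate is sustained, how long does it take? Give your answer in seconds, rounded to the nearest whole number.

6,093 seconds

666.74 GiB = 715,906,623,733.76 bytes = 5,727,252,989,870.08 bits
940 Mbps = 940,000,000 bits/s
time = 5,727,252,989,870.08 / 940,000,000 = 6,093 s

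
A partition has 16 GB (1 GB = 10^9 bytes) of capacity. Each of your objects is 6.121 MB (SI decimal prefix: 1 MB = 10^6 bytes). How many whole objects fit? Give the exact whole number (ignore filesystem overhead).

Capacity: 16 GB = 16,000,000,000 bytes
Per item: 6.121 MB = 6,121,000 bytes
⌊16,000,000,000 / 6,121,000⌋ = 2,613

2,613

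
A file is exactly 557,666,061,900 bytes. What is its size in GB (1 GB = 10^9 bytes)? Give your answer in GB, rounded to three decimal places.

557.666 GB

557,666,061,900 bytes given.
1 GB = 1,000,000,000 bytes
557,666,061,900 / 1,000,000,000 = 557.666 GB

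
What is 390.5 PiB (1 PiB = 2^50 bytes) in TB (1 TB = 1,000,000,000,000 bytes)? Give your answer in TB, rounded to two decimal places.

439,663.91 TB

390.5 PiB = 390.5 × 2^50 bytes = 439,663,913,622,044,672 bytes
1 TB = 10^12 bytes = 1,000,000,000,000 bytes
439,663,913,622,044,672 / 1,000,000,000,000 = 439,663.91 TB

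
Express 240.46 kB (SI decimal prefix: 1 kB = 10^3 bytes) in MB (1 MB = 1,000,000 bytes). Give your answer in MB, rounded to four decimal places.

0.2405 MB

240.46 kB = 240.46 × 10^3 bytes = 240,460 bytes
1 MB = 10^6 bytes = 1,000,000 bytes
240,460 / 1,000,000 = 0.2405 MB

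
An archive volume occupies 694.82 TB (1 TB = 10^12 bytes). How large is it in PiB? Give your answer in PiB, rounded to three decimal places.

694.82 TB = 694.82 × 10^12 bytes = 694,820,000,000,000 bytes
1 PiB = 2^50 bytes = 1,125,899,906,842,624 bytes
694,820,000,000,000 / 1,125,899,906,842,624 = 0.617 PiB

0.617 PiB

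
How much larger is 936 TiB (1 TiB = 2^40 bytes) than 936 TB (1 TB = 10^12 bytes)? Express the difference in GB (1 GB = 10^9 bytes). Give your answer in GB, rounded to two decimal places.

93,142.88 GB

936 TiB = 936 × 1,099,511,627,776 = 1,029,142,883,598,336 bytes
936 TB = 936 × 1,000,000,000,000 = 936,000,000,000,000 bytes
difference = 93,142,883,598,336 bytes
93,142,883,598,336 / 1,000,000,000 = 93,142.88 GB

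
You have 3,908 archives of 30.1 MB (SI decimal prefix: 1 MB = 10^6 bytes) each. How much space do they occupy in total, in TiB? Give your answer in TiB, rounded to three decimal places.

Total = 3,908 × 30.1 MB = 117630.8 MB
= 117630.8 × 1,000,000 bytes = 117,630,800,000 bytes
1 TiB = 1,099,511,627,776 bytes
117,630,800,000 / 1,099,511,627,776 = 0.107 TiB

0.107 TiB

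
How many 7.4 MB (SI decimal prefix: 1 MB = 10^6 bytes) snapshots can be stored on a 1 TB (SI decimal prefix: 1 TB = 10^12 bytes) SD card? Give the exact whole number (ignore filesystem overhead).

135,135

Capacity: 1 TB = 1,000,000,000,000 bytes
Per item: 7.4 MB = 7,400,000 bytes
⌊1,000,000,000,000 / 7,400,000⌋ = 135,135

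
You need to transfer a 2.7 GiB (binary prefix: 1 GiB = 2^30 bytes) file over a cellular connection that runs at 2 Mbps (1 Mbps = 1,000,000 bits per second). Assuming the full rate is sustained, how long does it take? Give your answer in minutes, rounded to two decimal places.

2.7 GiB = 2,899,102,924.8 bytes = 23,192,823,398.4 bits
2 Mbps = 2,000,000 bits/s
time = 23,192,823,398.4 / 2,000,000 = 11,596.412 s
11,596.412 s / 60 = 193.27 minutes

193.27 minutes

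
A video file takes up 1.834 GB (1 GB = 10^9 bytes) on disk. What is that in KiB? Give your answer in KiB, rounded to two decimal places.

1,791,015.63 KiB

1.834 GB × 1,000,000,000 bytes/GB = 1,834,000,000 bytes
1 KiB = 1,024 bytes
1,834,000,000 / 1,024 = 1,791,015.63 KiB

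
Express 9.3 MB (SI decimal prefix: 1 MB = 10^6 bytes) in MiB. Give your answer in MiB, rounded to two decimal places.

9.3 MB = 9.3 × 10^6 bytes = 9,300,000 bytes
1 MiB = 2^20 bytes = 1,048,576 bytes
9,300,000 / 1,048,576 = 8.87 MiB

8.87 MiB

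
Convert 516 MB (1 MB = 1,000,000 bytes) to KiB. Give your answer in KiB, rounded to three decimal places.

516 MB × 1,000,000 bytes/MB = 516,000,000 bytes
1 KiB = 2^10 bytes = 1,024 bytes
516,000,000 / 1,024 = 503,906.250 KiB

503,906.250 KiB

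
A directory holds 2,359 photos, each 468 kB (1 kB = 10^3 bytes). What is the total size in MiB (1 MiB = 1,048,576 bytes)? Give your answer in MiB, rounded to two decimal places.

1,052.87 MiB

Total = 2,359 × 468 kB = 1,104,012 kB
= 1,104,012 × 1,000 bytes = 1,104,012,000 bytes
1 MiB = 1,048,576 bytes
1,104,012,000 / 1,048,576 = 1,052.87 MiB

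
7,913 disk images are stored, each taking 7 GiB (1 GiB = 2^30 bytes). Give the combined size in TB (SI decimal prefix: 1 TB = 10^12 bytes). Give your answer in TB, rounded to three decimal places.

Total = 7,913 × 7 GiB = 55,391 GiB
= 55,391 × 1,073,741,824 bytes = 59,475,633,373,184 bytes
1 TB = 1,000,000,000,000 bytes
59,475,633,373,184 / 1,000,000,000,000 = 59.476 TB

59.476 TB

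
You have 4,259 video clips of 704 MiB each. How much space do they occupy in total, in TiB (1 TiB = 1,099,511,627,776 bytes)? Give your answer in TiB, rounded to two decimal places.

Total = 4,259 × 704 MiB = 2,998,336 MiB
= 2,998,336 × 1,048,576 bytes = 3,143,983,169,536 bytes
1 TiB = 1,099,511,627,776 bytes
3,143,983,169,536 / 1,099,511,627,776 = 2.86 TiB

2.86 TiB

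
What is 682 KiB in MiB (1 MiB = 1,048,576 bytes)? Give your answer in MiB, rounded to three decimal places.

682 KiB = 682 × 2^10 bytes = 698,368 bytes
1 MiB = 2^20 bytes = 1,048,576 bytes
698,368 / 1,048,576 = 0.666 MiB

0.666 MiB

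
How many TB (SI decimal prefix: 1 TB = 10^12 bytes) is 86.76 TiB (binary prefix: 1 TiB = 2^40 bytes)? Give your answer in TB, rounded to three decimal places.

86.76 TiB = 86.76 × 2^40 bytes = 95,393,628,825,845.76 bytes
1 TB = 1,000,000,000,000 bytes
95,393,628,825,845.76 / 1,000,000,000,000 = 95.394 TB

95.394 TB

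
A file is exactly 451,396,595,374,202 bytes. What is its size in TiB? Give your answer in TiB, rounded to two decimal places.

451,396,595,374,202 bytes given.
1 TiB = 1,099,511,627,776 bytes
451,396,595,374,202 / 1,099,511,627,776 = 410.54 TiB

410.54 TiB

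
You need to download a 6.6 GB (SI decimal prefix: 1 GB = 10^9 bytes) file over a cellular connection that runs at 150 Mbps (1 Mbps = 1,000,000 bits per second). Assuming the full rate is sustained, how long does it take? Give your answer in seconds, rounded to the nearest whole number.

6.6 GB = 6,600,000,000 bytes = 52,800,000,000 bits
150 Mbps = 150,000,000 bits/s
time = 52,800,000,000 / 150,000,000 = 352 s

352 seconds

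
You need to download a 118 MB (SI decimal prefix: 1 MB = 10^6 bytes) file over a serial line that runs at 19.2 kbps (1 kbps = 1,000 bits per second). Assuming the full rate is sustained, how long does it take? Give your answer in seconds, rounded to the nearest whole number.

118 MB = 118,000,000 bytes = 944,000,000 bits
19.2 kbps = 19,200 bits/s
time = 944,000,000 / 19,200 = 49,167 s

49,167 seconds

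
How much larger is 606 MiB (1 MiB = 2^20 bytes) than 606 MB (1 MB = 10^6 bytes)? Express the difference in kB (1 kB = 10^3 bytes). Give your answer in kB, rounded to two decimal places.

606 MiB = 606 × 1,048,576 = 635,437,056 bytes
606 MB = 606 × 1,000,000 = 606,000,000 bytes
difference = 29,437,056 bytes
29,437,056 / 1,000 = 29,437.06 kB

29,437.06 kB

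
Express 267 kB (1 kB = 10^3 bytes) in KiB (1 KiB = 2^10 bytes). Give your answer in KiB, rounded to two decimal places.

260.74 KiB

267 kB × 1,000 bytes/kB = 267,000 bytes
1 KiB = 2^10 bytes = 1,024 bytes
267,000 / 1,024 = 260.74 KiB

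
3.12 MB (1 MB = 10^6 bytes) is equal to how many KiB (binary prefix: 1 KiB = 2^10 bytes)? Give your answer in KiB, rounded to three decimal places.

3,046.875 KiB

3.12 MB = 3.12 × 10^6 bytes = 3,120,000 bytes
1 KiB = 2^10 bytes = 1,024 bytes
3,120,000 / 1,024 = 3,046.875 KiB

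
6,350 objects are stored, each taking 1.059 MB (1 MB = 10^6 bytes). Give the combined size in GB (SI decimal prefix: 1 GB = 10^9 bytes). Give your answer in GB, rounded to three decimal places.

6.725 GB

Total = 6,350 × 1.059 MB = 6724.65 MB
= 6724.65 × 1,000,000 bytes = 6,724,650,000 bytes
1 GB = 1,000,000,000 bytes
6,724,650,000 / 1,000,000,000 = 6.725 GB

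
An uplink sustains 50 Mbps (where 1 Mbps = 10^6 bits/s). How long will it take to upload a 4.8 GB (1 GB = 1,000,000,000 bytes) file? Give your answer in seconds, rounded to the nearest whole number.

768 seconds

4.8 GB = 4,800,000,000 bytes = 38,400,000,000 bits
50 Mbps = 50,000,000 bits/s
time = 38,400,000,000 / 50,000,000 = 768 s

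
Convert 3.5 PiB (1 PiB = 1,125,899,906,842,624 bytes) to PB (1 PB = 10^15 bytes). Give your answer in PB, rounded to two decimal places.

3.5 PiB = 3.5 × 2^50 bytes = 3,940,649,673,949,184 bytes
1 PB = 1,000,000,000,000,000 bytes
3,940,649,673,949,184 / 1,000,000,000,000,000 = 3.94 PB

3.94 PB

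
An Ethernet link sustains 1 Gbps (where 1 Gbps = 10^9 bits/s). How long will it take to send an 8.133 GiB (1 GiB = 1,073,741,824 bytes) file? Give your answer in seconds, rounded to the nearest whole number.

70 seconds

8.133 GiB = 8,732,742,254.592 bytes = 69,861,938,036.736 bits
1 Gbps = 1,000,000,000 bits/s
time = 69,861,938,036.736 / 1,000,000,000 = 70 s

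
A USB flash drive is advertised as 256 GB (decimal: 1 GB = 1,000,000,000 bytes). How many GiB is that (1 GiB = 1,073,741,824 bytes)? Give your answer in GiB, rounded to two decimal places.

238.42 GiB

256 GB × 1,000,000,000 bytes/GB = 256,000,000,000 bytes
1 GiB = 1,073,741,824 bytes
256,000,000,000 / 1,073,741,824 = 238.42 GiB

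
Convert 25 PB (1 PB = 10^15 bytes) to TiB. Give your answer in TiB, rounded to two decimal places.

25 PB × 1,000,000,000,000,000 bytes/PB = 25,000,000,000,000,000 bytes
1 TiB = 1,099,511,627,776 bytes
25,000,000,000,000,000 / 1,099,511,627,776 = 22,737.37 TiB

22,737.37 TiB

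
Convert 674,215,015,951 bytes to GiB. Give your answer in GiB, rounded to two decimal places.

627.91 GiB

674,215,015,951 bytes given.
1 GiB = 1,073,741,824 bytes
674,215,015,951 / 1,073,741,824 = 627.91 GiB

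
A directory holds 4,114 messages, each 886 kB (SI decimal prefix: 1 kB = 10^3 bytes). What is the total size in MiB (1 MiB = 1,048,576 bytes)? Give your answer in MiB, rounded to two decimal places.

Total = 4,114 × 886 kB = 3,645,004 kB
= 3,645,004 × 1,000 bytes = 3,645,004,000 bytes
1 MiB = 1,048,576 bytes
3,645,004,000 / 1,048,576 = 3,476.15 MiB

3,476.15 MiB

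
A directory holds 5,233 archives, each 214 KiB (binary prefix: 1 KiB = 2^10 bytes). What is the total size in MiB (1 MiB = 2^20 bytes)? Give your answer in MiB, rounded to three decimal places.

1,093.615 MiB

Total = 5,233 × 214 KiB = 1,119,862 KiB
= 1,119,862 × 1,024 bytes = 1,146,738,688 bytes
1 MiB = 1,048,576 bytes
1,146,738,688 / 1,048,576 = 1,093.615 MiB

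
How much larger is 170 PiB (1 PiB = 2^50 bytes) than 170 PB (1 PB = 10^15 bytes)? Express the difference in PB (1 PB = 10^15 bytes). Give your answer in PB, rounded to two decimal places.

170 PiB = 170 × 1,125,899,906,842,624 = 191,402,984,163,246,080 bytes
170 PB = 170 × 1,000,000,000,000,000 = 170,000,000,000,000,000 bytes
difference = 21,402,984,163,246,080 bytes
21,402,984,163,246,080 / 1,000,000,000,000,000 = 21.40 PB

21.40 PB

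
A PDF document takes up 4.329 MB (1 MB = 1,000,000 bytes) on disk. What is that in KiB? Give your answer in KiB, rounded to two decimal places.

4,227.54 KiB

4.329 MB × 1,000,000 bytes/MB = 4,329,000 bytes
1 KiB = 1,024 bytes
4,329,000 / 1,024 = 4,227.54 KiB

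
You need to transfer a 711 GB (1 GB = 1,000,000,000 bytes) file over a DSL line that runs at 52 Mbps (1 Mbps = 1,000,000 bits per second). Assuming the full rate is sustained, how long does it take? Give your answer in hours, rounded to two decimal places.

30.38 hours

711 GB = 711,000,000,000 bytes = 5,688,000,000,000 bits
52 Mbps = 52,000,000 bits/s
time = 5,688,000,000,000 / 52,000,000 = 109,384.6154 s
109,384.6154 s / 3600 = 30.38 hours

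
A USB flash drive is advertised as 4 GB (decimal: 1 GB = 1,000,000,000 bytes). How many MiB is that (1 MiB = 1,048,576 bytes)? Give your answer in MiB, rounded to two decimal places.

3,814.70 MiB

4 GB × 1,000,000,000 bytes/GB = 4,000,000,000 bytes
1 MiB = 1,048,576 bytes
4,000,000,000 / 1,048,576 = 3,814.70 MiB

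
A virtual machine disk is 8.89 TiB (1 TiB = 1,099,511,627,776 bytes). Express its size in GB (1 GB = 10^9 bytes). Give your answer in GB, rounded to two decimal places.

9,774.66 GB

8.89 TiB × 1,099,511,627,776 bytes/TiB = 9,774,658,370,928.64 bytes
1 GB = 1,000,000,000 bytes
9,774,658,370,928.64 / 1,000,000,000 = 9,774.66 GB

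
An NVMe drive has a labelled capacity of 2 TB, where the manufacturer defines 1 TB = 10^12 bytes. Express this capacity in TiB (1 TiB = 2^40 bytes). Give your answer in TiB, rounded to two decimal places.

2 TB = 2 × 10^12 bytes = 2,000,000,000,000 bytes
1 TiB = 1,099,511,627,776 bytes
2,000,000,000,000 / 1,099,511,627,776 = 1.82 TiB

1.82 TiB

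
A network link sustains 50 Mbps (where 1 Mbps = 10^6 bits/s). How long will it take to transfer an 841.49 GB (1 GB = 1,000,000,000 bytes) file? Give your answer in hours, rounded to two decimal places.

37.40 hours

841.49 GB = 841,490,000,000 bytes = 6,731,920,000,000 bits
50 Mbps = 50,000,000 bits/s
time = 6,731,920,000,000 / 50,000,000 = 134,638.4000 s
134,638.4000 s / 3600 = 37.40 hours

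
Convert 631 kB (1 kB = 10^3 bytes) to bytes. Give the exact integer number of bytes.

631 × 1,000 = 631,000 bytes  (1 kB = 10^3 bytes)

631,000 bytes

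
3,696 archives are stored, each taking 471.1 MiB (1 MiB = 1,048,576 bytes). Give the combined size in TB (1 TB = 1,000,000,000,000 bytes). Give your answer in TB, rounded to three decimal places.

Total = 3,696 × 471.1 MiB = 1741185.6 MiB
= 1741185.6 × 1,048,576 bytes = 1,825,765,431,705.6 bytes
1 TB = 1,000,000,000,000 bytes
1,825,765,431,705.6 / 1,000,000,000,000 = 1.826 TB

1.826 TB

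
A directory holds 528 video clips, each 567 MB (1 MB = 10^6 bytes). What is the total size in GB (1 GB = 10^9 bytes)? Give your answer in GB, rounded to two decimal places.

299.38 GB

Total = 528 × 567 MB = 299,376 MB
= 299,376 × 1,000,000 bytes = 299,376,000,000 bytes
1 GB = 1,000,000,000 bytes
299,376,000,000 / 1,000,000,000 = 299.38 GB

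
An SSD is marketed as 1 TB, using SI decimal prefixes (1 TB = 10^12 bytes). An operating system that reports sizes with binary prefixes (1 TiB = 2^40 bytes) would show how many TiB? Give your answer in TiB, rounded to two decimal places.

1 TB × 1,000,000,000,000 bytes/TB = 1,000,000,000,000 bytes
1 TiB = 2^40 bytes = 1,099,511,627,776 bytes
1,000,000,000,000 / 1,099,511,627,776 = 0.91 TiB

0.91 TiB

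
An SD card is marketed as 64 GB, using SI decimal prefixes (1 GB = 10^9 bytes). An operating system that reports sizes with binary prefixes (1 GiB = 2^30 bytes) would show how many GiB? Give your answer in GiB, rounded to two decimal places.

64 GB × 1,000,000,000 bytes/GB = 64,000,000,000 bytes
1 GiB = 1,073,741,824 bytes
64,000,000,000 / 1,073,741,824 = 59.60 GiB

59.60 GiB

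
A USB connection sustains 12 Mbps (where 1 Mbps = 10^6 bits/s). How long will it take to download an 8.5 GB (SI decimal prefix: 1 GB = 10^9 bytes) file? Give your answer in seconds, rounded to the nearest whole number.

5,667 seconds

8.5 GB = 8,500,000,000 bytes = 68,000,000,000 bits
12 Mbps = 12,000,000 bits/s
time = 68,000,000,000 / 12,000,000 = 5,667 s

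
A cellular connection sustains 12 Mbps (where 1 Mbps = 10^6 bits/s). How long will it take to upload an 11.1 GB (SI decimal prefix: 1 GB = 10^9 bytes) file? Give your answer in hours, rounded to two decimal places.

2.06 hours

11.1 GB = 11,100,000,000 bytes = 88,800,000,000 bits
12 Mbps = 12,000,000 bits/s
time = 88,800,000,000 / 12,000,000 = 7,400.0000 s
7,400.0000 s / 3600 = 2.06 hours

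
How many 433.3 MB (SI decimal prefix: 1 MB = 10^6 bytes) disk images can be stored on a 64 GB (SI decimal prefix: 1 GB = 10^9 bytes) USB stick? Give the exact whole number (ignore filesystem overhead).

Capacity: 64 GB = 64,000,000,000 bytes
Per item: 433.3 MB = 433,300,000 bytes
⌊64,000,000,000 / 433,300,000⌋ = 147

147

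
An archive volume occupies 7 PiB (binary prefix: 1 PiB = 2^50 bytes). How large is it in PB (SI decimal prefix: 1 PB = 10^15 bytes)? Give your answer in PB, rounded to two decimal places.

7.88 PB

7 PiB = 7 × 2^50 bytes = 7,881,299,347,898,368 bytes
1 PB = 10^15 bytes = 1,000,000,000,000,000 bytes
7,881,299,347,898,368 / 1,000,000,000,000,000 = 7.88 PB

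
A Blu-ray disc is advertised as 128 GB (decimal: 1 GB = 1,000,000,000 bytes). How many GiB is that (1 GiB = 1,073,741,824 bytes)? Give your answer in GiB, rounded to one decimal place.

119.2 GiB

128 GB × 1,000,000,000 bytes/GB = 128,000,000,000 bytes
1 GiB = 2^30 bytes = 1,073,741,824 bytes
128,000,000,000 / 1,073,741,824 = 119.2 GiB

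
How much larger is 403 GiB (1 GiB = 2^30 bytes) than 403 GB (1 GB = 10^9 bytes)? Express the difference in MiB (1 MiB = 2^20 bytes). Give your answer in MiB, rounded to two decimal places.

28,341.25 MiB

403 GiB = 403 × 1,073,741,824 = 432,717,955,072 bytes
403 GB = 403 × 1,000,000,000 = 403,000,000,000 bytes
difference = 29,717,955,072 bytes
29,717,955,072 / 1,048,576 = 28,341.25 MiB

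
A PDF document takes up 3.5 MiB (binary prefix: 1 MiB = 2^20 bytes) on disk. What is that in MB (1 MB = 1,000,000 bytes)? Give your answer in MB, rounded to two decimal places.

3.5 MiB = 3.5 × 2^20 bytes = 3,670,016 bytes
1 MB = 1,000,000 bytes
3,670,016 / 1,000,000 = 3.67 MB

3.67 MB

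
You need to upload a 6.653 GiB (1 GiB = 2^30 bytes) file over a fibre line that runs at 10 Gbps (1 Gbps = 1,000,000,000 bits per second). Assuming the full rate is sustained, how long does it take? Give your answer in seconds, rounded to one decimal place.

5.7 seconds

6.653 GiB = 7,143,604,355.072 bytes = 57,148,834,840.576 bits
10 Gbps = 10,000,000,000 bits/s
time = 57,148,834,840.576 / 10,000,000,000 = 5.7 s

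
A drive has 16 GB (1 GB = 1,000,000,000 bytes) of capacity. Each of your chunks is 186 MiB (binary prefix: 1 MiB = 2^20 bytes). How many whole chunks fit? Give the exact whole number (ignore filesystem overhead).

82

Capacity: 16 GB = 16,000,000,000 bytes
Per item: 186 MiB = 195,035,136 bytes
⌊16,000,000,000 / 195,035,136⌋ = 82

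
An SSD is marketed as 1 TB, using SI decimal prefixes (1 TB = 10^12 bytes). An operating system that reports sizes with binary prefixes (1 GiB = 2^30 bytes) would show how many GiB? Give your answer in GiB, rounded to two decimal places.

931.32 GiB

1 TB × 1,000,000,000,000 bytes/TB = 1,000,000,000,000 bytes
1 GiB = 2^30 bytes = 1,073,741,824 bytes
1,000,000,000,000 / 1,073,741,824 = 931.32 GiB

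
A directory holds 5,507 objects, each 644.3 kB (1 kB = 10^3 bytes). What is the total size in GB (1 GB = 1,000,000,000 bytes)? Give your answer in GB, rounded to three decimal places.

Total = 5,507 × 644.3 kB = 3548160.1 kB
= 3548160.1 × 1,000 bytes = 3,548,160,100 bytes
1 GB = 1,000,000,000 bytes
3,548,160,100 / 1,000,000,000 = 3.548 GB

3.548 GB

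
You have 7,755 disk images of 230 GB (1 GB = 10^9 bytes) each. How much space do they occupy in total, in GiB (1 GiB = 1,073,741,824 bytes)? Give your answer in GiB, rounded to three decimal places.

Total = 7,755 × 230 GB = 1,783,650 GB
= 1,783,650 × 1,000,000,000 bytes = 1,783,650,000,000,000 bytes
1 GiB = 1,073,741,824 bytes
1,783,650,000,000,000 / 1,073,741,824 = 1,661,153.510 GiB

1,661,153.510 GiB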